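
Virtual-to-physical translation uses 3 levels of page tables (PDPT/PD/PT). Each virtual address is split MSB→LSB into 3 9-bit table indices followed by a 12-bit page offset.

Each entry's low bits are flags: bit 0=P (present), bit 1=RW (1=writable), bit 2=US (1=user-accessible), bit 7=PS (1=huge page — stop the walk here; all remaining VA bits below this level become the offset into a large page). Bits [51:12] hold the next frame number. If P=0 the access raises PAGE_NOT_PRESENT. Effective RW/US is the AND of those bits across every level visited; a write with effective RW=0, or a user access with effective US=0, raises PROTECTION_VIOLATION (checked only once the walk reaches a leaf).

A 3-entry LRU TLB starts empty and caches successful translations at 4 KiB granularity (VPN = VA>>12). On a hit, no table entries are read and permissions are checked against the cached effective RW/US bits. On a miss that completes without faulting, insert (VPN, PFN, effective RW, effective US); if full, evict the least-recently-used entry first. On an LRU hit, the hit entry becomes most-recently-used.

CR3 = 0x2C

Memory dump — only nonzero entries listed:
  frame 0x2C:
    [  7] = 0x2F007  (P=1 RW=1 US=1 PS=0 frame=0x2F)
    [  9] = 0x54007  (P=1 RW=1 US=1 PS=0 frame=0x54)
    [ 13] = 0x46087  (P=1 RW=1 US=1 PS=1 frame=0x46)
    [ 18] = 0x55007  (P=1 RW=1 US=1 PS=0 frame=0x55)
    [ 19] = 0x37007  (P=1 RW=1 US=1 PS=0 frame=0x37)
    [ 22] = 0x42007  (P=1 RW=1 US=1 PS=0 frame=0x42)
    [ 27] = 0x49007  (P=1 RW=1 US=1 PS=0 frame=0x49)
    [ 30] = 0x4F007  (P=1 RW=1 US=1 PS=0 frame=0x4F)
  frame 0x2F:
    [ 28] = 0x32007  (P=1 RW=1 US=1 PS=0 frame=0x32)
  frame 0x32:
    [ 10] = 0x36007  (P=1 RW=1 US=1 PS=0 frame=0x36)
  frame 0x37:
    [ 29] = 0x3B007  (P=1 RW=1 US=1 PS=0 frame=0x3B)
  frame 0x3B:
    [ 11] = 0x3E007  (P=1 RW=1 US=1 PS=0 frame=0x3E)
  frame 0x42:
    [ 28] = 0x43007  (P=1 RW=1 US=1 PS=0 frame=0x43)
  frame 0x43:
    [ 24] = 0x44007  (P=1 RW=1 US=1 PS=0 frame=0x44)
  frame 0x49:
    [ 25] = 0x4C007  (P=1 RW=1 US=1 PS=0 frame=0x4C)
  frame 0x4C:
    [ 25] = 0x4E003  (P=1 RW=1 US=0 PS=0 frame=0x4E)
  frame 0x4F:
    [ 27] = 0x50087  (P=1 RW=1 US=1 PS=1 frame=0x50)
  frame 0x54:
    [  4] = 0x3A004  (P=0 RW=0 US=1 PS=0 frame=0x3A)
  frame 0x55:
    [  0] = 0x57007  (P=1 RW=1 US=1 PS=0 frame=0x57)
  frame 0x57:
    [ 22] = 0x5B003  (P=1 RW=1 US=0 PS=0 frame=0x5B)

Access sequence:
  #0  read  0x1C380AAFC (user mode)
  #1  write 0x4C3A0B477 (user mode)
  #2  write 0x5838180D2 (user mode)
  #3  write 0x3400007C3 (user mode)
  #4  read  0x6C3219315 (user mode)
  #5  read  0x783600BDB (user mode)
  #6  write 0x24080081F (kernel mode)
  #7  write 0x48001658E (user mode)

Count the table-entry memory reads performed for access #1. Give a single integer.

Walk each access:
#0 VA=0x1C380AAFC (r,user):
  L0 @0x2C[7] → 0x2F007  P=1,RW=1,US=1,PS=0
  L1 @0x2F[28] → 0x32007  P=1,RW=1,US=1,PS=0
  L2 @0x32[10] → 0x36007  P=1,RW=1,US=1,PS=0
  ⇒ phys 0x36AFC  [3 reads]
#1 VA=0x4C3A0B477 (w,user):
  L0 @0x2C[19] → 0x37007  P=1,RW=1,US=1,PS=0
  L1 @0x37[29] → 0x3B007  P=1,RW=1,US=1,PS=0
  L2 @0x3B[11] → 0x3E007  P=1,RW=1,US=1,PS=0
  ⇒ phys 0x3E477  [3 reads]
#2 VA=0x5838180D2 (w,user):
  L0 @0x2C[22] → 0x42007  P=1,RW=1,US=1,PS=0
  L1 @0x42[28] → 0x43007  P=1,RW=1,US=1,PS=0
  L2 @0x43[24] → 0x44007  P=1,RW=1,US=1,PS=0
  ⇒ phys 0x440D2  [3 reads]
#3 VA=0x3400007C3 (w,user):
  L0 @0x2C[13] → 0x46087  P=1,RW=1,US=1,PS=1
  ⇒ phys 0x467C3 (huge @L0)  [1 reads]
#4 VA=0x6C3219315 (r,user):
  L0 @0x2C[27] → 0x49007  P=1,RW=1,US=1,PS=0
  L1 @0x49[25] → 0x4C007  P=1,RW=1,US=1,PS=0
  L2 @0x4C[25] → 0x4E003  P=1,RW=1,US=0,PS=0
  → PROTECTION_VIOLATION  (3 entries read)
#5 VA=0x783600BDB (r,user):
  L0 @0x2C[30] → 0x4F007  P=1,RW=1,US=1,PS=0
  L1 @0x4F[27] → 0x50087  P=1,RW=1,US=1,PS=1
  ⇒ phys 0x50BDB (huge @L1)  [2 reads]
#6 VA=0x24080081F (w,kernel):
  L0 @0x2C[9] → 0x54007  P=1,RW=1,US=1,PS=0
  L1 @0x54[4] → 0x3A004  P=0,RW=0,US=1,PS=0
  → PAGE_NOT_PRESENT  (2 entries read)
#7 VA=0x48001658E (w,user):
  L0 @0x2C[18] → 0x55007  P=1,RW=1,US=1,PS=0
  L1 @0x55[0] → 0x57007  P=1,RW=1,US=1,PS=0
  L2 @0x57[22] → 0x5B003  P=1,RW=1,US=0,PS=0
  → PROTECTION_VIOLATION  (3 entries read)

Entries read for #1: 3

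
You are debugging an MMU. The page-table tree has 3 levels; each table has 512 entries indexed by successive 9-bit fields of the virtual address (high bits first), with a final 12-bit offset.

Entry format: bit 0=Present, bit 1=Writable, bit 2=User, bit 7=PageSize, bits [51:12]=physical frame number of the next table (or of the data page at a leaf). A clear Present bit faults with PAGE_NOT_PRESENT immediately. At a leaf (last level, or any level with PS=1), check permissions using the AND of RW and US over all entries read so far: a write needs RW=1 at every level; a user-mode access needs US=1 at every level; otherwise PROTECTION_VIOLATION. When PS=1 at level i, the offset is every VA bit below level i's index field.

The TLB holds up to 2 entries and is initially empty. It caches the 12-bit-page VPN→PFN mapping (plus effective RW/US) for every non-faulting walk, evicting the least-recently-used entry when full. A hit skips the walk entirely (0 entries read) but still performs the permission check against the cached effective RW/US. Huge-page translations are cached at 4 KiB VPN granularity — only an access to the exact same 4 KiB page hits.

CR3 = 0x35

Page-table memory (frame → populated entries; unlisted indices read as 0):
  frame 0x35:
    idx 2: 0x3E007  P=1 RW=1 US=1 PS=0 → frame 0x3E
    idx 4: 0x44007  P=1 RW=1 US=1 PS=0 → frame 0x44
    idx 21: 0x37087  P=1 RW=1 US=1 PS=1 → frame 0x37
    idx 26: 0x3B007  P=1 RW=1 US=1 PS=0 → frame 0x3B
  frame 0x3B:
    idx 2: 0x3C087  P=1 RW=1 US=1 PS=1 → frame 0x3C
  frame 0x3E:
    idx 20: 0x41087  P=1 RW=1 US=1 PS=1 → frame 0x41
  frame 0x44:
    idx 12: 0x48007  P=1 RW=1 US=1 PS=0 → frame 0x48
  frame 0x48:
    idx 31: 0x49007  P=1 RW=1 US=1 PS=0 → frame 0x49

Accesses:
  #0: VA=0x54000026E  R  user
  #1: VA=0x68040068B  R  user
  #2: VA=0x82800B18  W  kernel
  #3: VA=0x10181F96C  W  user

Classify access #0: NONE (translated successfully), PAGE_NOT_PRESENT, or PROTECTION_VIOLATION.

Trace:
#0 VA=0x54000026E (r,user):
  lvl0: tbl 0x35, slot 21 ⇒ 0x37087 (P1/RW1/US1/PS1)
  ⇒ phys 0x3726E (huge @L0)  [1 reads]
#1 VA=0x68040068B (r,user):
  lvl0: tbl 0x35, slot 26 ⇒ 0x3B007 (P1/RW1/US1/PS0)
  lvl1: tbl 0x3B, slot 2 ⇒ 0x3C087 (P1/RW1/US1/PS1)
  ⇒ phys 0x3C68B (huge @L1)  [2 reads]
#2 VA=0x82800B18 (w,kernel):
  lvl0: tbl 0x35, slot 2 ⇒ 0x3E007 (P1/RW1/US1/PS0)
  lvl1: tbl 0x3E, slot 20 ⇒ 0x41087 (P1/RW1/US1/PS1)
  ⇒ phys 0x41B18 (huge @L1)  [2 reads]
#3 VA=0x10181F96C (w,user):
  lvl0: tbl 0x35, slot 4 ⇒ 0x44007 (P1/RW1/US1/PS0)
  lvl1: tbl 0x44, slot 12 ⇒ 0x48007 (P1/RW1/US1/PS0)
  lvl2: tbl 0x48, slot 31 ⇒ 0x49007 (P1/RW1/US1/PS0)
  ⇒ phys 0x4996C  [3 reads]

Access #0 fault: NONE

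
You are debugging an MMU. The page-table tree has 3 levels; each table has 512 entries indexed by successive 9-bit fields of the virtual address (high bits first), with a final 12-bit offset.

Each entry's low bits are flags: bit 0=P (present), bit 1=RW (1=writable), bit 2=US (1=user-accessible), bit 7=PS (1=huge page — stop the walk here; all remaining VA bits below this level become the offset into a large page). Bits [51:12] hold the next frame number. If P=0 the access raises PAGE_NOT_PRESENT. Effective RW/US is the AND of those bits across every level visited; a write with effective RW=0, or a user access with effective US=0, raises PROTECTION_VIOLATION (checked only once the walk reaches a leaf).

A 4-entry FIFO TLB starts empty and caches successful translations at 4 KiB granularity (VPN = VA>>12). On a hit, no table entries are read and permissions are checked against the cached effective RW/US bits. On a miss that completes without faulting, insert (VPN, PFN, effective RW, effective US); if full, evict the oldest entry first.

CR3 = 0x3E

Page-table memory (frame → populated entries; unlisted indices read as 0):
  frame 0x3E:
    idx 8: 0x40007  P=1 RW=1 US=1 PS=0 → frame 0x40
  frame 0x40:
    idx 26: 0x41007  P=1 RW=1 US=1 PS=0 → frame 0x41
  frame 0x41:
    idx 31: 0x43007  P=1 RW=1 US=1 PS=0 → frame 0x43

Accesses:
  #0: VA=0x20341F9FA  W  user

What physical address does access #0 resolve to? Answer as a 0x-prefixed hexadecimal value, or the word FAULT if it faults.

Per-access translation:
#0 VA=0x20341F9FA (w,user):
  L0 @0x3E[8] → 0x40007  P=1,RW=1,US=1,PS=0
  L1 @0x40[26] → 0x41007  P=1,RW=1,US=1,PS=0
  L2 @0x41[31] → 0x43007  P=1,RW=1,US=1,PS=0
  → PA=0x439FA  (3 entries read)

Access #0 PA: 0x439FA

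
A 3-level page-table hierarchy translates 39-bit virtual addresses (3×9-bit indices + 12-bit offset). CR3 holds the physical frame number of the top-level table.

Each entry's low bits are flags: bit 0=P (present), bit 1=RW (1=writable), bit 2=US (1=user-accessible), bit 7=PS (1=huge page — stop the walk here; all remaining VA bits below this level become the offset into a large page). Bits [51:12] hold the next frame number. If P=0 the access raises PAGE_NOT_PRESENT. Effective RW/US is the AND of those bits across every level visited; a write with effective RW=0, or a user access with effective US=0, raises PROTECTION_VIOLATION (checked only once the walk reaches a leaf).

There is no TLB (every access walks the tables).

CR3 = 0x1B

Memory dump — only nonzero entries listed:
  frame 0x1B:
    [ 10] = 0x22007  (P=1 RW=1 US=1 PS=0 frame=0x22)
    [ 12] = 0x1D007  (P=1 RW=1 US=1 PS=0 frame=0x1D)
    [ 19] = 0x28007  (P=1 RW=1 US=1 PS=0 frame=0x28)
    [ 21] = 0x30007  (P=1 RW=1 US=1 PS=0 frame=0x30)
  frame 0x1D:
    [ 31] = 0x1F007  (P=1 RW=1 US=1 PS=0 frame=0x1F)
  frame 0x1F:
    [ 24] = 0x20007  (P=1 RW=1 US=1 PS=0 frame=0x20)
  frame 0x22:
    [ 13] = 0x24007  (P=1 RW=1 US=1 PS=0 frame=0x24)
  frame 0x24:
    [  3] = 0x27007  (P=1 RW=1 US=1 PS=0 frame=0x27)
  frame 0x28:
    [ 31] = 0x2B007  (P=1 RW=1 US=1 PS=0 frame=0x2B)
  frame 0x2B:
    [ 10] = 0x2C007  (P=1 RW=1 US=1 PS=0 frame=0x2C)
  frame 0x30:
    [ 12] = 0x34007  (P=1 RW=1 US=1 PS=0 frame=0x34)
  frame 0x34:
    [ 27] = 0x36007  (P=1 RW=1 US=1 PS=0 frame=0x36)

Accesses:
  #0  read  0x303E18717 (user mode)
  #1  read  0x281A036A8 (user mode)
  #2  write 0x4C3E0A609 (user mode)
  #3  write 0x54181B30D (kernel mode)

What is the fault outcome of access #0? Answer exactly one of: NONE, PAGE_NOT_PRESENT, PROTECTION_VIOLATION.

Walk each access:
#0 VA=0x303E18717 (r,user):
  L0: frame=0x1B idx=12 entry=0x1D007 [P=1 RW=1 US=1 PS=0]
  L1: frame=0x1D idx=31 entry=0x1F007 [P=1 RW=1 US=1 PS=0]
  L2: frame=0x1F idx=24 entry=0x20007 [P=1 RW=1 US=1 PS=0]
  → PA=0x20717  (3 entries read)
#1 VA=0x281A036A8 (r,user):
  L0: frame=0x1B idx=10 entry=0x22007 [P=1 RW=1 US=1 PS=0]
  L1: frame=0x22 idx=13 entry=0x24007 [P=1 RW=1 US=1 PS=0]
  L2: frame=0x24 idx=3 entry=0x27007 [P=1 RW=1 US=1 PS=0]
  → PA=0x276A8  (3 entries read)
#2 VA=0x4C3E0A609 (w,user):
  L0: frame=0x1B idx=19 entry=0x28007 [P=1 RW=1 US=1 PS=0]
  L1: frame=0x28 idx=31 entry=0x2B007 [P=1 RW=1 US=1 PS=0]
  L2: frame=0x2B idx=10 entry=0x2C007 [P=1 RW=1 US=1 PS=0]
  → PA=0x2C609  (3 entries read)
#3 VA=0x54181B30D (w,kernel):
  L0: frame=0x1B idx=21 entry=0x30007 [P=1 RW=1 US=1 PS=0]
  L1: frame=0x30 idx=12 entry=0x34007 [P=1 RW=1 US=1 PS=0]
  L2: frame=0x34 idx=27 entry=0x36007 [P=1 RW=1 US=1 PS=0]
  → PA=0x3630D  (3 entries read)

Access #0 fault: NONE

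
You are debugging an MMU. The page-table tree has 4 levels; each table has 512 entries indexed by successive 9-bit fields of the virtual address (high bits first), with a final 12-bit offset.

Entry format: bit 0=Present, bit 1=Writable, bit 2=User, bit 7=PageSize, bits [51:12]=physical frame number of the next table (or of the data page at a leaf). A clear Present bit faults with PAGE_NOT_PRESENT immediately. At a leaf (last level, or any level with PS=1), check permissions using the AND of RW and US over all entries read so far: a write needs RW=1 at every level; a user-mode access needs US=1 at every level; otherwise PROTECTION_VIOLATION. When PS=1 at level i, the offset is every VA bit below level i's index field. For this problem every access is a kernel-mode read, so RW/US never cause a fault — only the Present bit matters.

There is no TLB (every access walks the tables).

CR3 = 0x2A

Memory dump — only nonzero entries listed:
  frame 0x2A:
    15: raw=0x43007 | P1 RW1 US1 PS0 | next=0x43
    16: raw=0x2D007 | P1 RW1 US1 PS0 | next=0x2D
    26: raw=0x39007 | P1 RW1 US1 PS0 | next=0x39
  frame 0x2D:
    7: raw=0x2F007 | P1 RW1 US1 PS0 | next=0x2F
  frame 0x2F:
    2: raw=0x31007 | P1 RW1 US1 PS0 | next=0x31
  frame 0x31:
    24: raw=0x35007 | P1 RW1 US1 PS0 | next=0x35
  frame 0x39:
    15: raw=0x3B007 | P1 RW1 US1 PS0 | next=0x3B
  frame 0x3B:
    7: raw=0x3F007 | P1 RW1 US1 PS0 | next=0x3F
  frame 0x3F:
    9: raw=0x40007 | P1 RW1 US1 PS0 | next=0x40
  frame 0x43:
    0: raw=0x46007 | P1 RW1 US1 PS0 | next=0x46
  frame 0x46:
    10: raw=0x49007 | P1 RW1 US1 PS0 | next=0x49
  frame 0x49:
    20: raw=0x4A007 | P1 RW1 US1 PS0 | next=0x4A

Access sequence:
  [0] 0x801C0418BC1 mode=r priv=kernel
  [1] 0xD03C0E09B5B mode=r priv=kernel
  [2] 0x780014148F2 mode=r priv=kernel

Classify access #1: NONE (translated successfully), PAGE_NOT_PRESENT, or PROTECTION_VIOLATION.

Walk each access:
#0 VA=0x801C0418BC1 (r,kernel):
  L0 @0x2A[16] → 0x2D007  P=1,RW=1,US=1,PS=0
  L1 @0x2D[7] → 0x2F007  P=1,RW=1,US=1,PS=0
  L2 @0x2F[2] → 0x31007  P=1,RW=1,US=1,PS=0
  L3 @0x31[24] → 0x35007  P=1,RW=1,US=1,PS=0
  ✓ 0x35BC1  — 4 lookups
#1 VA=0xD03C0E09B5B (r,kernel):
  L0 @0x2A[26] → 0x39007  P=1,RW=1,US=1,PS=0
  L1 @0x39[15] → 0x3B007  P=1,RW=1,US=1,PS=0
  L2 @0x3B[7] → 0x3F007  P=1,RW=1,US=1,PS=0
  L3 @0x3F[9] → 0x40007  P=1,RW=1,US=1,PS=0
  ✓ 0x40B5B  — 4 lookups
#2 VA=0x780014148F2 (r,kernel):
  L0 @0x2A[15] → 0x43007  P=1,RW=1,US=1,PS=0
  L1 @0x43[0] → 0x46007  P=1,RW=1,US=1,PS=0
  L2 @0x46[10] → 0x49007  P=1,RW=1,US=1,PS=0
  L3 @0x49[20] → 0x4A007  P=1,RW=1,US=1,PS=0
  ✓ 0x4A8F2  — 4 lookups

Access #1 fault: NONE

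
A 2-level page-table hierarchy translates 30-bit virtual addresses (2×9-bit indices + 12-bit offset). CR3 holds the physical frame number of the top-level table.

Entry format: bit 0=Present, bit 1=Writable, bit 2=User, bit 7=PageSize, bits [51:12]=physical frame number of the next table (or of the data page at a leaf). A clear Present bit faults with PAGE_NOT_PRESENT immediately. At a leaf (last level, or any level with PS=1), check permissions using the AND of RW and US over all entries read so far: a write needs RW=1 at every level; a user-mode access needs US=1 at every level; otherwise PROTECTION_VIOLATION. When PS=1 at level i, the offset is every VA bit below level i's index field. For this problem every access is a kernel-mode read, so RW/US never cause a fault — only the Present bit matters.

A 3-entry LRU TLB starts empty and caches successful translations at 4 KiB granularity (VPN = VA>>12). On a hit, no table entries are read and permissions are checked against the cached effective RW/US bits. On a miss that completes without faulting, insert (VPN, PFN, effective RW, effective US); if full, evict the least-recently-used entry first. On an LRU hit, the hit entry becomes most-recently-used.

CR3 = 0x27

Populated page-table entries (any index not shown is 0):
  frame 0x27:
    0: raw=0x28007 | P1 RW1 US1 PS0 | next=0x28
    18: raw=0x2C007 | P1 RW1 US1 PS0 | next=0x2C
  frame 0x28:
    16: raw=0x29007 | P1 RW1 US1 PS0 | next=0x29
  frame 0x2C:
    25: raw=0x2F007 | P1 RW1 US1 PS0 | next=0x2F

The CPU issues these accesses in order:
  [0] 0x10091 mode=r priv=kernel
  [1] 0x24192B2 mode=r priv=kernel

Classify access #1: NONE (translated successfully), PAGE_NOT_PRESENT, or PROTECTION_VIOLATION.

Per-access translation:
#0 VA=0x10091 (r,kernel):
  [0] read 0x27 idx=0: raw=0x28007 flags P=1 W=1 U=1 S=0
  [1] read 0x28 idx=16: raw=0x29007 flags P=1 W=1 U=1 S=0
  ⇒ phys 0x29091  [2 reads]
#1 VA=0x24192B2 (r,kernel):
  [0] read 0x27 idx=18: raw=0x2C007 flags P=1 W=1 U=1 S=0
  [1] read 0x2C idx=25: raw=0x2F007 flags P=1 W=1 U=1 S=0
  ⇒ phys 0x2F2B2  [2 reads]

Access #1 fault: NONE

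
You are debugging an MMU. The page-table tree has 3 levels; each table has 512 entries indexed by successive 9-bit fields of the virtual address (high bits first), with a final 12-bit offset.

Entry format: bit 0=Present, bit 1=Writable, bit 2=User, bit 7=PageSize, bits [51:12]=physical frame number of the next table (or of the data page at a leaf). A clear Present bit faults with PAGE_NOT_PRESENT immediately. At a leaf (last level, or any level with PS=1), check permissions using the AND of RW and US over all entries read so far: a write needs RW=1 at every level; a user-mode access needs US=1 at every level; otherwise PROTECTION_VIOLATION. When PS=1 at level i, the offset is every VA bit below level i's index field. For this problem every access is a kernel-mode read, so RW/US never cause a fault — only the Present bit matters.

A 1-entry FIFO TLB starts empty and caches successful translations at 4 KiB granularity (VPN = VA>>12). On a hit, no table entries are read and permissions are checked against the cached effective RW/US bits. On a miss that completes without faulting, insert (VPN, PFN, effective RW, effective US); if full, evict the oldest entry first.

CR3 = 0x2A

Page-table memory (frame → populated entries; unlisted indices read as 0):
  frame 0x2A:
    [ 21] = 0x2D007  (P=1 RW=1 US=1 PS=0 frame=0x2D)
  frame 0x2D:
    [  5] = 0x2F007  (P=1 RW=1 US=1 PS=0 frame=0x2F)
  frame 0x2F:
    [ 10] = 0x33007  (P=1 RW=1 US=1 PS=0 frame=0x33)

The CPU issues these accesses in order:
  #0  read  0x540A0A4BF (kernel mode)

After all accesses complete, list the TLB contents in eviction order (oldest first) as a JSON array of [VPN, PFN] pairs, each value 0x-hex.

Per-access translation:
#0 VA=0x540A0A4BF (r,kernel):
  L0: frame=0x2A idx=21 entry=0x2D007 [P=1 RW=1 US=1 PS=0]
  L1: frame=0x2D idx=5 entry=0x2F007 [P=1 RW=1 US=1 PS=0]
  L2: frame=0x2F idx=10 entry=0x33007 [P=1 RW=1 US=1 PS=0]
  ✓ 0x334BF  — 3 lookups

TLB: [["0x540A0A", "0x33"]]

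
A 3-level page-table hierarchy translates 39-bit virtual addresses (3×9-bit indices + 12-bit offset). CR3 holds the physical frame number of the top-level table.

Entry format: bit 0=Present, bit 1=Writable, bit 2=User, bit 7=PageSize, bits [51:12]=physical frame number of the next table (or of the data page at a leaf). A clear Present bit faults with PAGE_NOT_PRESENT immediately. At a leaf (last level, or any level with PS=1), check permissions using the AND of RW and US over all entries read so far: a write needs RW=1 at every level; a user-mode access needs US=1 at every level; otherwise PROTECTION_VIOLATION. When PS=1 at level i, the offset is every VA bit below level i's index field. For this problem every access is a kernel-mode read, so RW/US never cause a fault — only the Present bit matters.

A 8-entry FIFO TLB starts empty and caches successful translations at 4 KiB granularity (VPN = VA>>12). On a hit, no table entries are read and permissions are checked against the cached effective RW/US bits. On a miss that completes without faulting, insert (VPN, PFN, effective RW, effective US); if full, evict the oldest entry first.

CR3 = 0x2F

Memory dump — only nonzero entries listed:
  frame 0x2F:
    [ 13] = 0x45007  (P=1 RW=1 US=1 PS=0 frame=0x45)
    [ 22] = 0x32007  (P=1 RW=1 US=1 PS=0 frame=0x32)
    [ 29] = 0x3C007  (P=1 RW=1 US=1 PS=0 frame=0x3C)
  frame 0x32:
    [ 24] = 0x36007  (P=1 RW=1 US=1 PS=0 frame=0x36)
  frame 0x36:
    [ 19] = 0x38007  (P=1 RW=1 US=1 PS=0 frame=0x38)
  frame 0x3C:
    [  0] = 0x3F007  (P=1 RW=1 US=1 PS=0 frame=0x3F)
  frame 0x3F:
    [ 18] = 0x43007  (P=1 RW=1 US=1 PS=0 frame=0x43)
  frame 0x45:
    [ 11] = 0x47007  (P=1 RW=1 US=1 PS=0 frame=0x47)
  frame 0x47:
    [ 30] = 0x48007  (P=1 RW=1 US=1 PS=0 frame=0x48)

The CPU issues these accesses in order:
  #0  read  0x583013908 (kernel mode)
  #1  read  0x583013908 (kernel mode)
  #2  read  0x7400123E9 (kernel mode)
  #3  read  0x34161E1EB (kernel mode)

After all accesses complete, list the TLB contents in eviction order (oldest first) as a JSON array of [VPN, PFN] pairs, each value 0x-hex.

Trace:
#0 VA=0x583013908 (r,kernel):
  lvl0: tbl 0x2F, slot 22 ⇒ 0x32007 (P1/RW1/US1/PS0)
  lvl1: tbl 0x32, slot 24 ⇒ 0x36007 (P1/RW1/US1/PS0)
  lvl2: tbl 0x36, slot 19 ⇒ 0x38007 (P1/RW1/US1/PS0)
  ⇒ phys 0x38908  [3 reads]
#1 VA=0x583013908 (r,kernel):
  TLB hit vpn=0x583013 → PA=0x38908
#2 VA=0x7400123E9 (r,kernel):
  lvl0: tbl 0x2F, slot 29 ⇒ 0x3C007 (P1/RW1/US1/PS0)
  lvl1: tbl 0x3C, slot 0 ⇒ 0x3F007 (P1/RW1/US1/PS0)
  lvl2: tbl 0x3F, slot 18 ⇒ 0x43007 (P1/RW1/US1/PS0)
  ⇒ phys 0x433E9  [3 reads]
#3 VA=0x34161E1EB (r,kernel):
  lvl0: tbl 0x2F, slot 13 ⇒ 0x45007 (P1/RW1/US1/PS0)
  lvl1: tbl 0x45, slot 11 ⇒ 0x47007 (P1/RW1/US1/PS0)
  lvl2: tbl 0x47, slot 30 ⇒ 0x48007 (P1/RW1/US1/PS0)
  ⇒ phys 0x481EB  [3 reads]

TLB: [["0x583013", "0x38"], ["0x740012", "0x43"], ["0x34161E", "0x48"]]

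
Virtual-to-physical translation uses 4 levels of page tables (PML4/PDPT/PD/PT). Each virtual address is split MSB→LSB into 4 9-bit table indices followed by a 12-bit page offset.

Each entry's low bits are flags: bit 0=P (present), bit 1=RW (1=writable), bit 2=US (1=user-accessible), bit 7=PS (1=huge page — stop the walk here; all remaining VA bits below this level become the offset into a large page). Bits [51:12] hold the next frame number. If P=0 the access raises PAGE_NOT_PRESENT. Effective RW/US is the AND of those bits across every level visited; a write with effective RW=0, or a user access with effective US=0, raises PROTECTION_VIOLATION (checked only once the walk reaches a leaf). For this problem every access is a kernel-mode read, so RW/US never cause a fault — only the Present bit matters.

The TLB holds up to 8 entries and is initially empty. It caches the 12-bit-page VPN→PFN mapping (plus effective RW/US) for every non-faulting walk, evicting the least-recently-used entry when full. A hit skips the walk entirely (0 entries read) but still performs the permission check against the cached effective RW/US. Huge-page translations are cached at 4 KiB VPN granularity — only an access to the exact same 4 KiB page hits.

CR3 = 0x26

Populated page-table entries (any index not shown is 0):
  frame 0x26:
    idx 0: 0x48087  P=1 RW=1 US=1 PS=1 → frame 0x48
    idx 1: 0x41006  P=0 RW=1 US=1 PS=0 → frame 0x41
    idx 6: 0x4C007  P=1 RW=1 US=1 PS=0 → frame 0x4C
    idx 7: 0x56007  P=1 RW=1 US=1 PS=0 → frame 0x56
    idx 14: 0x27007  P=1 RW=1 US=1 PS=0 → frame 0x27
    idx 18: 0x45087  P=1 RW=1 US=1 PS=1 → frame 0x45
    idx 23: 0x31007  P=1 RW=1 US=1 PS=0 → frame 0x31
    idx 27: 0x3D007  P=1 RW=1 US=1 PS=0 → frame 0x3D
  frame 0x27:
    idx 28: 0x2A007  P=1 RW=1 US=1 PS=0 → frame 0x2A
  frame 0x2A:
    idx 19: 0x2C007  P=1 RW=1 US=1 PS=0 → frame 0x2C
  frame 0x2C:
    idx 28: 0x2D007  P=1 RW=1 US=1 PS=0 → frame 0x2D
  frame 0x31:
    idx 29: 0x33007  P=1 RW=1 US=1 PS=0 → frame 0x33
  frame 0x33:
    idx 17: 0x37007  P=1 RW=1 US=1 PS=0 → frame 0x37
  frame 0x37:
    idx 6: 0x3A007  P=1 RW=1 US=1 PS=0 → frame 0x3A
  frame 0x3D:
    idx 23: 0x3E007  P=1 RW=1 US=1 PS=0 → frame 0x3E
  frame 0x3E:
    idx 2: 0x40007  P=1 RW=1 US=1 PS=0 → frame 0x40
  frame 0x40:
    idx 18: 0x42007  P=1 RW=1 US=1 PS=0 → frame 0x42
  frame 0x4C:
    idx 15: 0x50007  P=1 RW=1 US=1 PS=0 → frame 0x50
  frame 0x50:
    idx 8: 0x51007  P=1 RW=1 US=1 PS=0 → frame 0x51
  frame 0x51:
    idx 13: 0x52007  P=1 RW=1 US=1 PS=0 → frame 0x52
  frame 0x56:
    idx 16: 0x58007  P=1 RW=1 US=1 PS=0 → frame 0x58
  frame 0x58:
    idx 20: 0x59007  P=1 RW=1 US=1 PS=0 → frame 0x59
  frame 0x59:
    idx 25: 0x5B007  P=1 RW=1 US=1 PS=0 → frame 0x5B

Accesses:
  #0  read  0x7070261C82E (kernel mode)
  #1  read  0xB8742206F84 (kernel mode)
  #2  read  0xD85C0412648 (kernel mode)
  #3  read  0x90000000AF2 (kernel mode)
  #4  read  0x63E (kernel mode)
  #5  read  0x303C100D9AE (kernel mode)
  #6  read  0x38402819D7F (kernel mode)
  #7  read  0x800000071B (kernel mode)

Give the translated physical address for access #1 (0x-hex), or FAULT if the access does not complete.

Per-access translation:
#0 VA=0x7070261C82E (r,kernel):
  L0 @0x26[14] → 0x27007  P=1,RW=1,US=1,PS=0
  L1 @0x27[28] → 0x2A007  P=1,RW=1,US=1,PS=0
  L2 @0x2A[19] → 0x2C007  P=1,RW=1,US=1,PS=0
  L3 @0x2C[28] → 0x2D007  P=1,RW=1,US=1,PS=0
  → PA=0x2D82E  (4 entries read)
#1 VA=0xB8742206F84 (r,kernel):
  L0 @0x26[23] → 0x31007  P=1,RW=1,US=1,PS=0
  L1 @0x31[29] → 0x33007  P=1,RW=1,US=1,PS=0
  L2 @0x33[17] → 0x37007  P=1,RW=1,US=1,PS=0
  L3 @0x37[6] → 0x3A007  P=1,RW=1,US=1,PS=0
  → PA=0x3AF84  (4 entries read)
#2 VA=0xD85C0412648 (r,kernel):
  L0 @0x26[27] → 0x3D007  P=1,RW=1,US=1,PS=0
  L1 @0x3D[23] → 0x3E007  P=1,RW=1,US=1,PS=0
  L2 @0x3E[2] → 0x40007  P=1,RW=1,US=1,PS=0
  L3 @0x40[18] → 0x42007  P=1,RW=1,US=1,PS=0
  → PA=0x42648  (4 entries read)
#3 VA=0x90000000AF2 (r,kernel):
  L0 @0x26[18] → 0x45087  P=1,RW=1,US=1,PS=1
  → PA=0x45AF2 (huge @L0)  (1 entries read)
#4 VA=0x63E (r,kernel):
  L0 @0x26[0] → 0x48087  P=1,RW=1,US=1,PS=1
  → PA=0x4863E (huge @L0)  (1 entries read)
#5 VA=0x303C100D9AE (r,kernel):
  L0 @0x26[6] → 0x4C007  P=1,RW=1,US=1,PS=0
  L1 @0x4C[15] → 0x50007  P=1,RW=1,US=1,PS=0
  L2 @0x50[8] → 0x51007  P=1,RW=1,US=1,PS=0
  L3 @0x51[13] → 0x52007  P=1,RW=1,US=1,PS=0
  → PA=0x529AE  (4 entries read)
#6 VA=0x38402819D7F (r,kernel):
  L0 @0x26[7] → 0x56007  P=1,RW=1,US=1,PS=0
  L1 @0x56[16] → 0x58007  P=1,RW=1,US=1,PS=0
  L2 @0x58[20] → 0x59007  P=1,RW=1,US=1,PS=0
  L3 @0x59[25] → 0x5B007  P=1,RW=1,US=1,PS=0
  → PA=0x5BD7F  (4 entries read)
#7 VA=0x800000071B (r,kernel):
  L0 @0x26[1] → 0x41006  P=0,RW=1,US=1,PS=0
  → PAGE_NOT_PRESENT  (1 entries read)

Access #1 PA: 0x3AF84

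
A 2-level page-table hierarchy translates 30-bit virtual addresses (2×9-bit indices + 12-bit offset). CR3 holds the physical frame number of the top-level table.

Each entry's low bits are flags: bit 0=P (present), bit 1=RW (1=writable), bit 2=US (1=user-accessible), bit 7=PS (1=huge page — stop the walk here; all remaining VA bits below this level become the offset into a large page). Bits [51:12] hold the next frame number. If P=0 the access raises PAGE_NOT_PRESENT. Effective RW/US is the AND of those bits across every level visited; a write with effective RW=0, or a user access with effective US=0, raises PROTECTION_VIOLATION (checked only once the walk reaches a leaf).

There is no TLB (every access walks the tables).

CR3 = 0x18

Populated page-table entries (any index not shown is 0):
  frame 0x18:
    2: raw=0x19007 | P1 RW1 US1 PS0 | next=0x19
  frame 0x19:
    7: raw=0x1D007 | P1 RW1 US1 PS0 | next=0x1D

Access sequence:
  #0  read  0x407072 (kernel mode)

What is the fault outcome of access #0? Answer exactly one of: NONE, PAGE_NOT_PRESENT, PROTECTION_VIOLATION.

Trace:
#0 VA=0x407072 (r,kernel):
  L0: frame=0x18 idx=2 entry=0x19007 [P=1 RW=1 US=1 PS=0]
  L1: frame=0x19 idx=7 entry=0x1D007 [P=1 RW=1 US=1 PS=0]
  → PA=0x1D072  (2 entries read)

Access #0 fault: NONE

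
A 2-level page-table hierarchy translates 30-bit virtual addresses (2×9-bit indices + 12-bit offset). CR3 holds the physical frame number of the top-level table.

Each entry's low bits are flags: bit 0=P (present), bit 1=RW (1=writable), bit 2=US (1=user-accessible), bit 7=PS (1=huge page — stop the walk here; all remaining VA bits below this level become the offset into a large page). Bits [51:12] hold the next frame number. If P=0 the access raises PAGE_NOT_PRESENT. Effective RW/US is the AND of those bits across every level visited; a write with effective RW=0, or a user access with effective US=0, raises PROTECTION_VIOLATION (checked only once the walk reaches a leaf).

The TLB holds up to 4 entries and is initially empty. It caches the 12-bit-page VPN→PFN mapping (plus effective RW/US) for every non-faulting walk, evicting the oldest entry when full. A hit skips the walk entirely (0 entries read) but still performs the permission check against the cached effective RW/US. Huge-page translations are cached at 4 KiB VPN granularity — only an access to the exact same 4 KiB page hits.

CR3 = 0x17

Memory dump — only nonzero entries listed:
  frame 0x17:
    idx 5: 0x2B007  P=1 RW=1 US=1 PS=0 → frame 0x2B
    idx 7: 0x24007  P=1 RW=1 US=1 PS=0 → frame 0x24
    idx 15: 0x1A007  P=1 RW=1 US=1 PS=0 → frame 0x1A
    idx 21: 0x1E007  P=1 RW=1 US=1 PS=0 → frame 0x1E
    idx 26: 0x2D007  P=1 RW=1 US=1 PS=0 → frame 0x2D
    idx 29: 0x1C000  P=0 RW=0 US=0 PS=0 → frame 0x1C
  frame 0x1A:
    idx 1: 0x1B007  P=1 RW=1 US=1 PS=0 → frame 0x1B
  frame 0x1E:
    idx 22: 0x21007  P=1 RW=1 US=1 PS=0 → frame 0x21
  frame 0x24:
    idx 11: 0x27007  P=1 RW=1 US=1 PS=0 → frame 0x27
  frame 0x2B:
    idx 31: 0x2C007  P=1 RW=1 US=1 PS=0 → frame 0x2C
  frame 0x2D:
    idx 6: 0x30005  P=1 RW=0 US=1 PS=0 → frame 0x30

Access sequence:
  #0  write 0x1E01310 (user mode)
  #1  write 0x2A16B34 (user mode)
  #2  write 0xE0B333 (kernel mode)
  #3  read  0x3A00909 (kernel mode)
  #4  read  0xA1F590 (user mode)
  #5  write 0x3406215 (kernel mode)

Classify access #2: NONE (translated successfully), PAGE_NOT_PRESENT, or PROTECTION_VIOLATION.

Per-access translation:
#0 VA=0x1E01310 (w,user):
  lvl0: tbl 0x17, slot 15 ⇒ 0x1A007 (P1/RW1/US1/PS0)
  lvl1: tbl 0x1A, slot 1 ⇒ 0x1B007 (P1/RW1/US1/PS0)
  ✓ 0x1B310  — 2 lookups
#1 VA=0x2A16B34 (w,user):
  lvl0: tbl 0x17, slot 21 ⇒ 0x1E007 (P1/RW1/US1/PS0)
  lvl1: tbl 0x1E, slot 22 ⇒ 0x21007 (P1/RW1/US1/PS0)
  ✓ 0x21B34  — 2 lookups
#2 VA=0xE0B333 (w,kernel):
  lvl0: tbl 0x17, slot 7 ⇒ 0x24007 (P1/RW1/US1/PS0)
  lvl1: tbl 0x24, slot 11 ⇒ 0x27007 (P1/RW1/US1/PS0)
  ✓ 0x27333  — 2 lookups
#3 VA=0x3A00909 (r,kernel):
  lvl0: tbl 0x17, slot 29 ⇒ 0x1C000 (P0/RW0/US0/PS0)
  → PAGE_NOT_PRESENT  (1 entries read)
#4 VA=0xA1F590 (r,user):
  lvl0: tbl 0x17, slot 5 ⇒ 0x2B007 (P1/RW1/US1/PS0)
  lvl1: tbl 0x2B, slot 31 ⇒ 0x2C007 (P1/RW1/US1/PS0)
  ✓ 0x2C590  — 2 lookups
#5 VA=0x3406215 (w,kernel):
  lvl0: tbl 0x17, slot 26 ⇒ 0x2D007 (P1/RW1/US1/PS0)
  lvl1: tbl 0x2D, slot 6 ⇒ 0x30005 (P1/RW0/US1/PS0)
  → PROTECTION_VIOLATION  (2 entries read)

Access #2 fault: NONE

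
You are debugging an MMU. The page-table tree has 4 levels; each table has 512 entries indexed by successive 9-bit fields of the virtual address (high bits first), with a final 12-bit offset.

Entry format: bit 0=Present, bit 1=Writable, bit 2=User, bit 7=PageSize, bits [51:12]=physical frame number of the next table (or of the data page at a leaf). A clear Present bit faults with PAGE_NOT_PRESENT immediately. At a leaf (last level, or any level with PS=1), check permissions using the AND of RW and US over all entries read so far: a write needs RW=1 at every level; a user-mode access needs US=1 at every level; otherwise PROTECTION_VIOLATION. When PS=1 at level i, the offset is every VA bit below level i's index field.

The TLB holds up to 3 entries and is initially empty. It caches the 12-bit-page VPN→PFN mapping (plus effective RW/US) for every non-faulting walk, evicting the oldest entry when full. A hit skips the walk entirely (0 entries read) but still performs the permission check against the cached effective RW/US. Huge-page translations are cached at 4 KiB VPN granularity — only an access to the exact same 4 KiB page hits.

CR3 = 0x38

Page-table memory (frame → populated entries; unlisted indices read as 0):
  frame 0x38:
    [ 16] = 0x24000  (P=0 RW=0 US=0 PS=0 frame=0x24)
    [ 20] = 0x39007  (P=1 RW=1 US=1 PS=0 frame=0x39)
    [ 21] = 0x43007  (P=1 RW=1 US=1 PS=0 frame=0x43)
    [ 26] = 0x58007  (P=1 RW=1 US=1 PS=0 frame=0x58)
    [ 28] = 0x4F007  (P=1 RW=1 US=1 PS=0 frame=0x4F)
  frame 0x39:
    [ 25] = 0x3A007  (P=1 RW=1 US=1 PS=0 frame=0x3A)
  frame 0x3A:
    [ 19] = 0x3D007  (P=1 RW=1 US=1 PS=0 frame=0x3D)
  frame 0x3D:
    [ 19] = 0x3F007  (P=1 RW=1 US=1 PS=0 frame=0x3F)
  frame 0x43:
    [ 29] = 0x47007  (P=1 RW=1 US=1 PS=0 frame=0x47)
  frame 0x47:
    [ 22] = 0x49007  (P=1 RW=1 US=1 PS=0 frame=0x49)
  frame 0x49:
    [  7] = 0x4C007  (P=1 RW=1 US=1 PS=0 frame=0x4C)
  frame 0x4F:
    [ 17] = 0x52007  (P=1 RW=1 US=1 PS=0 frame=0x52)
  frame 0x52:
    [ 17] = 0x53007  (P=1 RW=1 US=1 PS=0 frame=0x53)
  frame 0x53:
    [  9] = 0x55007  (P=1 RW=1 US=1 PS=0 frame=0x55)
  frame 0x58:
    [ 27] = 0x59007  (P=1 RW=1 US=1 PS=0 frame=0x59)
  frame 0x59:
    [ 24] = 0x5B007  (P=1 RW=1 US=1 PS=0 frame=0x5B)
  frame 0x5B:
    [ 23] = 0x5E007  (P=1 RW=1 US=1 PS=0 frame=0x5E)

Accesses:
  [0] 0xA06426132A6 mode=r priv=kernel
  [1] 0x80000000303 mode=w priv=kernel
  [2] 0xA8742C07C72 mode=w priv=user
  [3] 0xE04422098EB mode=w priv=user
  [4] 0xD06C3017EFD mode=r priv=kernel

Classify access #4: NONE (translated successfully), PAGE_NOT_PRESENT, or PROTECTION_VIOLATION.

Walk each access:
#0 VA=0xA06426132A6 (r,kernel):
  L0: frame=0x38 idx=20 entry=0x39007 [P=1 RW=1 US=1 PS=0]
  L1: frame=0x39 idx=25 entry=0x3A007 [P=1 RW=1 US=1 PS=0]
  L2: frame=0x3A idx=19 entry=0x3D007 [P=1 RW=1 US=1 PS=0]
  L3: frame=0x3D idx=19 entry=0x3F007 [P=1 RW=1 US=1 PS=0]
  ⇒ phys 0x3F2A6  [4 reads]
#1 VA=0x80000000303 (w,kernel):
  L0: frame=0x38 idx=16 entry=0x24000 [P=0 RW=0 US=0 PS=0]
  → PAGE_NOT_PRESENT  (1 entries read)
#2 VA=0xA8742C07C72 (w,user):
  L0: frame=0x38 idx=21 entry=0x43007 [P=1 RW=1 US=1 PS=0]
  L1: frame=0x43 idx=29 entry=0x47007 [P=1 RW=1 US=1 PS=0]
  L2: frame=0x47 idx=22 entry=0x49007 [P=1 RW=1 US=1 PS=0]
  L3: frame=0x49 idx=7 entry=0x4C007 [P=1 RW=1 US=1 PS=0]
  ⇒ phys 0x4CC72  [4 reads]
#3 VA=0xE04422098EB (w,user):
  L0: frame=0x38 idx=28 entry=0x4F007 [P=1 RW=1 US=1 PS=0]
  L1: frame=0x4F idx=17 entry=0x52007 [P=1 RW=1 US=1 PS=0]
  L2: frame=0x52 idx=17 entry=0x53007 [P=1 RW=1 US=1 PS=0]
  L3: frame=0x53 idx=9 entry=0x55007 [P=1 RW=1 US=1 PS=0]
  ⇒ phys 0x558EB  [4 reads]
#4 VA=0xD06C3017EFD (r,kernel):
  L0: frame=0x38 idx=26 entry=0x58007 [P=1 RW=1 US=1 PS=0]
  L1: frame=0x58 idx=27 entry=0x59007 [P=1 RW=1 US=1 PS=0]
  L2: frame=0x59 idx=24 entry=0x5B007 [P=1 RW=1 US=1 PS=0]
  L3: frame=0x5B idx=23 entry=0x5E007 [P=1 RW=1 US=1 PS=0]
  ⇒ phys 0x5EEFD  [4 reads]

Access #4 fault: NONE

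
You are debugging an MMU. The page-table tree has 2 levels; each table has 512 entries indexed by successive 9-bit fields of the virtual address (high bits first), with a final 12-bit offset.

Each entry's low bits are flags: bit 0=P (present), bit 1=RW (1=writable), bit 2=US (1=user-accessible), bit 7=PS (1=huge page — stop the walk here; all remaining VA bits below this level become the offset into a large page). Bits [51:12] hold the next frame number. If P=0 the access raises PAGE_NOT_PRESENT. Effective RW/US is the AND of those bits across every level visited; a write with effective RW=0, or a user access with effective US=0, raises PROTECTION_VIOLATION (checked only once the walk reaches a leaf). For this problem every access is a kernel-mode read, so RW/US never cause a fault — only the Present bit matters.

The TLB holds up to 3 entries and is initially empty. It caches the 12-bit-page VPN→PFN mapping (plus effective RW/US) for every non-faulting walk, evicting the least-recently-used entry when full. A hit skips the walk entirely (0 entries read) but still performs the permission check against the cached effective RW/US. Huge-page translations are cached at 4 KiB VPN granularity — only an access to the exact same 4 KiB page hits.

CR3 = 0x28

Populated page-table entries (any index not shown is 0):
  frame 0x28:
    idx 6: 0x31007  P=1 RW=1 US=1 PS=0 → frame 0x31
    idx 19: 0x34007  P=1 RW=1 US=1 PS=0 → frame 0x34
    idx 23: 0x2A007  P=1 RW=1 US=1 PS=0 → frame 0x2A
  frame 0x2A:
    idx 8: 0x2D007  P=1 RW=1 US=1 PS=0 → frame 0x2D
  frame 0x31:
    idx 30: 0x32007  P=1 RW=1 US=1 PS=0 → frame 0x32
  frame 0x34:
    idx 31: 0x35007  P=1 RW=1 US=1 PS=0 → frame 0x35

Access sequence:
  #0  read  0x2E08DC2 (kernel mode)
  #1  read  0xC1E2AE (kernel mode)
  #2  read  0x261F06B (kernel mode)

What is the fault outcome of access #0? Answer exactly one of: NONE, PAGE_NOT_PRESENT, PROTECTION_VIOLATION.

Walk each access:
#0 VA=0x2E08DC2 (r,kernel):
  L0: frame=0x28 idx=23 entry=0x2A007 [P=1 RW=1 US=1 PS=0]
  L1: frame=0x2A idx=8 entry=0x2D007 [P=1 RW=1 US=1 PS=0]
  ⇒ phys 0x2DDC2  [2 reads]
#1 VA=0xC1E2AE (r,kernel):
  L0: frame=0x28 idx=6 entry=0x31007 [P=1 RW=1 US=1 PS=0]
  L1: frame=0x31 idx=30 entry=0x32007 [P=1 RW=1 US=1 PS=0]
  ⇒ phys 0x322AE  [2 reads]
#2 VA=0x261F06B (r,kernel):
  L0: frame=0x28 idx=19 entry=0x34007 [P=1 RW=1 US=1 PS=0]
  L1: frame=0x34 idx=31 entry=0x35007 [P=1 RW=1 US=1 PS=0]
  ⇒ phys 0x3506B  [2 reads]

Access #0 fault: NONE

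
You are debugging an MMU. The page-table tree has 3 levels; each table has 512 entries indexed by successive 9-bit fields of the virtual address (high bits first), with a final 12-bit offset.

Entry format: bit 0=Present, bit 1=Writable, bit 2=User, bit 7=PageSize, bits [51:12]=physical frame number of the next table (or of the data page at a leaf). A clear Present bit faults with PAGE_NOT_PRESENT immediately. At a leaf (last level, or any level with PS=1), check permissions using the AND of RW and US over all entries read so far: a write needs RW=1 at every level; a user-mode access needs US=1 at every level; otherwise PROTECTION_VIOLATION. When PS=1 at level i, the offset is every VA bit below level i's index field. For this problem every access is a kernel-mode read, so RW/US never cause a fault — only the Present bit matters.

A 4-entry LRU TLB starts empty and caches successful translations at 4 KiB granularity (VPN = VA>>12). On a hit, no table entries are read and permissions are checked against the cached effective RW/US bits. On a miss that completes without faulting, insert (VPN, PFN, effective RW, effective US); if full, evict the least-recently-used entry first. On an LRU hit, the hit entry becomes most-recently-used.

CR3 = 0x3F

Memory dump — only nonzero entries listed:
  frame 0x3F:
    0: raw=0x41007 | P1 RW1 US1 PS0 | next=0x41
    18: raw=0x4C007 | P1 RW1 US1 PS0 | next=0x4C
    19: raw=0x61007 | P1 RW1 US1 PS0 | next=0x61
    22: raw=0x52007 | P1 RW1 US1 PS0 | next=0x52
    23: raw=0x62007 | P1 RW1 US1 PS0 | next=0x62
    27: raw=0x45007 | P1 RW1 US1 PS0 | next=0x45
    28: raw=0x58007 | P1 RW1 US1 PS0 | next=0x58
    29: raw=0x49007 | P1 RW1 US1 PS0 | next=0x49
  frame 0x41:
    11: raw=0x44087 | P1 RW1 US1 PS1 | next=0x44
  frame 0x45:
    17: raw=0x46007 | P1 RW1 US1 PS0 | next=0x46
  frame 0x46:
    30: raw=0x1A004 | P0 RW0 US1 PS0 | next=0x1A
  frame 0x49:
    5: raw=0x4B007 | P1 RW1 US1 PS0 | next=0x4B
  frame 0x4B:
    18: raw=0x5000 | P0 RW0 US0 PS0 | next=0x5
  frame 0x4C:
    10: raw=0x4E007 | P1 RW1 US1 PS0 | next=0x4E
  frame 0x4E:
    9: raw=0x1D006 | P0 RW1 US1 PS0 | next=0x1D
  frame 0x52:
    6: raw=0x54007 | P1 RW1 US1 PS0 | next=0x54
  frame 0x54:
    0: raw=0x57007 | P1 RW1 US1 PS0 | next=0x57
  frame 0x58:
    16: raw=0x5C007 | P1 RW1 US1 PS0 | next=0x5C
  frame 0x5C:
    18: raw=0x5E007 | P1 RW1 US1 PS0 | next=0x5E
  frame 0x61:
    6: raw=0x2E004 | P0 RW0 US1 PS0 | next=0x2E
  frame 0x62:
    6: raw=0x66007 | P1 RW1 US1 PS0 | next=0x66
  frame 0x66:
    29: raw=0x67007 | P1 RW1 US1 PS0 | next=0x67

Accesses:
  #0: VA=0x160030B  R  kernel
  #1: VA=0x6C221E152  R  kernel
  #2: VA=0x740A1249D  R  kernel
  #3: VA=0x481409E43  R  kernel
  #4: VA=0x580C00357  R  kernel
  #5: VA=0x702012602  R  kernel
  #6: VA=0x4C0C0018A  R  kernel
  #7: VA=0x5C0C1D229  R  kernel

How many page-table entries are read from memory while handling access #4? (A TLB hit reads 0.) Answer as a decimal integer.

Walk each access:
#0 VA=0x160030B (r,kernel):
  lvl0: tbl 0x3F, slot 0 ⇒ 0x41007 (P1/RW1/US1/PS0)
  lvl1: tbl 0x41, slot 11 ⇒ 0x44087 (P1/RW1/US1/PS1)
  → PA=0x4430B (huge @L1)  (2 entries read)
#1 VA=0x6C221E152 (r,kernel):
  lvl0: tbl 0x3F, slot 27 ⇒ 0x45007 (P1/RW1/US1/PS0)
  lvl1: tbl 0x45, slot 17 ⇒ 0x46007 (P1/RW1/US1/PS0)
  lvl2: tbl 0x46, slot 30 ⇒ 0x1A004 (P0/RW0/US1/PS0)
  ⇒ fault: PAGE_NOT_PRESENT  — 3 lookups
#2 VA=0x740A1249D (r,kernel):
  lvl0: tbl 0x3F, slot 29 ⇒ 0x49007 (P1/RW1/US1/PS0)
  lvl1: tbl 0x49, slot 5 ⇒ 0x4B007 (P1/RW1/US1/PS0)
  lvl2: tbl 0x4B, slot 18 ⇒ 0x5000 (P0/RW0/US0/PS0)
  ⇒ fault: PAGE_NOT_PRESENT  — 3 lookups
#3 VA=0x481409E43 (r,kernel):
  lvl0: tbl 0x3F, slot 18 ⇒ 0x4C007 (P1/RW1/US1/PS0)
  lvl1: tbl 0x4C, slot 10 ⇒ 0x4E007 (P1/RW1/US1/PS0)
  lvl2: tbl 0x4E, slot 9 ⇒ 0x1D006 (P0/RW1/US1/PS0)
  ⇒ fault: PAGE_NOT_PRESENT  — 3 lookups
#4 VA=0x580C00357 (r,kernel):
  lvl0: tbl 0x3F, slot 22 ⇒ 0x52007 (P1/RW1/US1/PS0)
  lvl1: tbl 0x52, slot 6 ⇒ 0x54007 (P1/RW1/US1/PS0)
  lvl2: tbl 0x54, slot 0 ⇒ 0x57007 (P1/RW1/US1/PS0)
  → PA=0x57357  (3 entries read)
#5 VA=0x702012602 (r,kernel):
  lvl0: tbl 0x3F, slot 28 ⇒ 0x58007 (P1/RW1/US1/PS0)
  lvl1: tbl 0x58, slot 16 ⇒ 0x5C007 (P1/RW1/US1/PS0)
  lvl2: tbl 0x5C, slot 18 ⇒ 0x5E007 (P1/RW1/US1/PS0)
  → PA=0x5E602  (3 entries read)
#6 VA=0x4C0C0018A (r,kernel):
  lvl0: tbl 0x3F, slot 19 ⇒ 0x61007 (P1/RW1/US1/PS0)
  lvl1: tbl 0x61, slot 6 ⇒ 0x2E004 (P0/RW0/US1/PS0)
  ⇒ fault: PAGE_NOT_PRESENT  — 2 lookups
#7 VA=0x5C0C1D229 (r,kernel):
  lvl0: tbl 0x3F, slot 23 ⇒ 0x62007 (P1/RW1/US1/PS0)
  lvl1: tbl 0x62, slot 6 ⇒ 0x66007 (P1/RW1/US1/PS0)
  lvl2: tbl 0x66, slot 29 ⇒ 0x67007 (P1/RW1/US1/PS0)
  → PA=0x67229  (3 entries read)

Entries read for #4: 3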